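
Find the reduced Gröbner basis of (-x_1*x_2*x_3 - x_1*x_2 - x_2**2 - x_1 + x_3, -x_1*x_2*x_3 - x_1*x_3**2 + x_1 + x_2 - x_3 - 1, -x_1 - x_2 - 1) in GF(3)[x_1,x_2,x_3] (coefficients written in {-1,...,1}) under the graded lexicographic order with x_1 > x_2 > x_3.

The reduced Gröbner basis is the canonical form of the ideal for this ordering.

f_1 = -x_1*x_2*x_3 - x_1*x_2 - x_2**2 - x_1 + x_3, LT = x_1*x_2*x_3.
f_2 = -x_1*x_2*x_3 - x_1*x_3**2 + x_1 + x_2 - x_3 - 1, LT = x_1*x_2*x_3.
f_3 = -x_1 - x_2 - 1, LT = x_1.

S(f_1,f_2): lcm = x_1*x_2*x_3. S = -x_1*x_3**2 + x_1*x_2 + x_2**2 - x_1 + x_2 + x_3 - 1.
  reduce S modulo (f_1, f_2, f_3):
  remainder x_2*x_3**2 + x_3**2 + x_2 + x_3 ≠ 0; add g_4 = x_2*x_3**2 + x_3**2 + x_2 + x_3 to the basis.

S(f_1,f_3): lcm = x_1*x_2*x_3. S = -x_2**2*x_3 + x_1*x_2 + x_2**2 - x_2*x_3 + x_1 - x_3.
  reduce S modulo (f_1, f_2, f_3, g_4):
  remainder -x_2**2*x_3 - x_2*x_3 + x_2 - x_3 - 1 ≠ 0; add g_5 = -x_2**2*x_3 - x_2*x_3 + x_2 - x_3 - 1 to the basis.

S(f_1,g_4): lcm = x_1*x_2*x_3**2. S = x_1*x_2*x_3 - x_1*x_3**2 + x_2**2*x_3 - x_1*x_2 - x_3**2.
  reduce S modulo (f_1, f_2, f_3, g_4, g_5):
  remainder x_2**2 - x_2*x_3 - x_3**2 - x_3 ≠ 0; add g_6 = x_2**2 - x_2*x_3 - x_3**2 - x_3 to the basis.

S(g_4,g_6): lcm = x_2**2*x_3**2. S = x_2*x_3**3 + x_3**4 + x_2*x_3**2 + x_3**3 + x_2**2 + x_2*x_3.
  reduce S modulo (f_1, f_2, f_3, g_4, g_5, g_6):
  remainder x_3**4 + x_2*x_3 - x_3**2 - x_2 ≠ 0; add g_7 = x_3**4 + x_2*x_3 - x_3**2 - x_2 to the basis.

S(g_5,g_6): lcm = x_2**2*x_3. S = x_2*x_3**2 + x_3**3 + x_2*x_3 + x_3**2 - x_2 + x_3 + 1.
  reduce S modulo (f_1, f_2, f_3, g_4, g_5, g_6, g_7):
  remainder x_3**3 + x_2*x_3 + x_2 + 1 ≠ 0; add g_8 = x_3**3 + x_2*x_3 + x_2 + 1 to the basis.

The other S-polynomials (S(f_2,f_3), S(f_2,g_4), S(f_3,g_4), S(f_1,g_5), S(f_2,g_5), S(f_3,g_5), S(g_4,g_5), S(f_1,g_6), S(f_2,g_6), S(f_3,g_6), S(f_1,g_7), S(f_2,g_7), S(f_3,g_7), S(g_4,g_7), S(g_5,g_7), S(g_6,g_7), S(f_1,g_8), S(f_2,g_8), S(f_3,g_8), S(g_4,g_8), S(g_5,g_8), S(g_6,g_8), S(g_7,g_8)) all reduce to 0 modulo the current basis, so we have a Gröbner basis.
Inter-reduce: drop elements whose leading term is divisible by another's, tail-reduce, and make monic.

G = {x_2*x_3**2 + x_3**2 + x_2 + x_3, x_3**3 + x_2*x_3 + x_2 + 1, x_2**2 - x_2*x_3 - x_3**2 - x_3, x_1 + x_2 + 1}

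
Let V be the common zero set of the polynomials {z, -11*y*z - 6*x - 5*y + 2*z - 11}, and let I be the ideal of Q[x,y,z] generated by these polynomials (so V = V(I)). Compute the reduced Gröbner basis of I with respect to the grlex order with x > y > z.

G = {x + 5/6*y + 11/6, z}

f_1 = z, LT = z.
f_2 = -11*y*z - 6*x - 5*y + 2*z - 11, LT = y*z.

S(f_1,f_2): lcm = y*z. S = -6/11*x - 5/11*y + 2/11*z - 1.
  leading term x: no divisor's leading term divides it; move -6/11*x to the remainder.
  leading term y: no divisor's leading term divides it; move -5/11*y to the remainder.
  leading term z: subtract (2/11)·f_1 from 2/11*z - 1 → -1
  leading term 1: no divisor's leading term divides it; move -1 to the remainder.
  remainder -6/11*x - 5/11*y - 1 ≠ 0; add g_3 = -6/11*x - 5/11*y - 1 to the basis.

The other S-polynomials (S(f_1,g_3), S(f_2,g_3)) all reduce to 0 modulo the current basis, so we have a Gröbner basis.
Inter-reduce: drop elements whose leading term is divisible by another's, tail-reduce, and make monic.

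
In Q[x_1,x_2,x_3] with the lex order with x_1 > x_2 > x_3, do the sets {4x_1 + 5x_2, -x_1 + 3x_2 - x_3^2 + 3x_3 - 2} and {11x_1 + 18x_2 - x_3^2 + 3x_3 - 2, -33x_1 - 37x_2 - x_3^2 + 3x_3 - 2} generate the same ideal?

For a fixed monomial order, each ideal has a unique reduced Gröbner basis; comparing bases decides equality.
Buchberger on the first generating set:
f_1 = 4x_1 + 5x_2, LT = x_1.
f_2 = -x_1 + 3x_2 - x_3^2 + 3x_3 - 2, LT = x_1.

S(f_1,f_2): lcm = x_1. S = 17/4x_2 - x_3^2 + 3x_3 - 2.
  reduce S modulo (f_1, f_2):
  remainder 17/4x_2 - x_3^2 + 3x_3 - 2 ≠ 0; add g_3 = 17/4x_2 - x_3^2 + 3x_3 - 2 to the basis.

The other S-polynomials (S(f_1,g_3), S(f_2,g_3)) all reduce to 0 modulo the current basis, so we have a Gröbner basis.
Inter-reduce: drop elements whose leading term is divisible by another's, tail-reduce, and make monic.
Reduced Gröbner basis: {x_1 + 5/17x_3^2 - 15/17x_3 + 10/17, x_2 - 4/17x_3^2 + 12/17x_3 - 8/17}.

Buchberger on the second generating set:
h_1 = 11x_1 + 18x_2 - x_3^2 + 3x_3 - 2, LT = x_1.
h_2 = -33x_1 - 37x_2 - x_3^2 + 3x_3 - 2, LT = x_1.

S(h_1,h_2): lcm = x_1. S = 17/33x_2 - 4/33x_3^2 + 4/11x_3 - 8/33.
  reduce S modulo (h_1, h_2):
  remainder 17/33x_2 - 4/33x_3^2 + 4/11x_3 - 8/33 ≠ 0; add k_3 = 17/33x_2 - 4/33x_3^2 + 4/11x_3 - 8/33 to the basis.

The other S-polynomials (S(h_1,k_3), S(h_2,k_3)) all reduce to 0 modulo the current basis, so we have a Gröbner basis.
Inter-reduce: drop elements whose leading term is divisible by another's, tail-reduce, and make monic.
Reduced Gröbner basis: {x_1 + 5/17x_3^2 - 15/17x_3 + 10/17, x_2 - 4/17x_3^2 + 12/17x_3 - 8/17}.

The two bases agree; hence the ideals are identical.

Yes, the ideals are equal.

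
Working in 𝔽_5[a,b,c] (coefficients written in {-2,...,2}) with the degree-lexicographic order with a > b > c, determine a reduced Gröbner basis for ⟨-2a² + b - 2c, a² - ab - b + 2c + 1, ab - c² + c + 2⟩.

G = {b³ - 2b² + 2b - c - 1, b²c - 2b² - bc + 2b + c + 1, a² + 2b + c, ab - 2b - c - 1, ac + 2b² + bc + a - b + 2c + 2, c² - 2b - 2c + 2}

f_1 = -2a² + b - 2c, LT = a².
f_2 = a² - ab - b + 2c + 1, LT = a².
f_3 = ab - c² + c + 2, LT = ab.

S(f_1,f_2): lcm = a². S = ab - 2b - c - 1.
  leading term ab: subtract (1)·f_3 from ab - 2b - c - 1 → c² - 2b - 2c + 2
  leading term c²: no divisor's leading term divides it; move c² to the remainder.
  leading term b: no divisor's leading term divides it; move -2b to the remainder.
  leading term c: no divisor's leading term divides it; move -2c to the remainder.
  leading term 1: no divisor's leading term divides it; move 2 to the remainder.
  remainder c² - 2b - 2c + 2 ≠ 0; add g_4 = c² - 2b - 2c + 2 to the basis.

S(f_1,f_3): lcm = a²b. S = ac² - ac + 2b² + bc - 2a.
  leading term ac²: subtract (a)·g_4 from ac² - ac + 2b² + bc - 2a → 2ab + ac + 2b² + bc + a
  leading term ab: subtract (2)·f_3 from 2ab + ac + 2b² + bc + a → ac + 2b² + bc + 2c² + a - 2c + 1
  leading term ac: no divisor's leading term divides it; move ac to the remainder.
  leading term b²: no divisor's leading term divides it; move 2b² to the remainder.
  leading term bc: no divisor's leading term divides it; move bc to the remainder.
  leading term c²: subtract (2)·g_4 from 2c² + a - 2c + 1 → a - b + 2c + 2
  leading term a: no divisor's leading term divides it; move a to the remainder.
  leading term b: no divisor's leading term divides it; move -b to the remainder.
  leading term c: no divisor's leading term divides it; move 2c to the remainder.
  leading term 1: no divisor's leading term divides it; move 2 to the remainder.
  remainder ac + 2b² + bc + a - b + 2c + 2 ≠ 0; add g_5 = ac + 2b² + bc + a - b + 2c + 2 to the basis.

S(f_3,g_5): lcm = abc. S = -2b³ - b²c - c³ - ab + b² - 2bc + c² - 2b + 2c.
  leading term b³: no divisor's leading term divides it; move -2b³ to the remainder.
  leading term b²c: no divisor's leading term divides it; move -b²c to the remainder.
  leading term c³: subtract (-c)·g_4 from -c³ - ab + b² - 2bc + c² - 2b + 2c → -ab + b² + bc - c² - 2b - c
  leading term ab: subtract (-1)·f_3 from -ab + b² + bc - c² - 2b - c → b² + bc - 2c² - 2b + 2
  leading term b²: no divisor's leading term divides it; move b² to the remainder.
  leading term bc: no divisor's leading term divides it; move bc to the remainder.
  leading term c²: subtract (-2)·g_4 from -2c² - 2b + 2 → -b + c + 1
  leading term b: no divisor's leading term divides it; move -b to the remainder.
  leading term c: no divisor's leading term divides it; move c to the remainder.
  leading term 1: no divisor's leading term divides it; move 1 to the remainder.
  remainder -2b³ - b²c + b² + bc - b + c + 1 ≠ 0; add g_6 = -2b³ - b²c + b² + bc - b + c + 1 to the basis.

S(g_4,g_5): lcm = ac². S = -2b²c - bc² - 2ab + 2ac + bc - 2c² + 2a - 2c.
  leading term b²c: no divisor's leading term divides it; move -2b²c to the remainder.
  leading term bc²: subtract (-b)·g_4 from -bc² - 2ab + 2ac + bc - 2c² + 2a - 2c → -2ab + 2ac - 2b² - bc - 2c² + 2a + 2b - 2c
  leading term ab: subtract (-2)·f_3 from -2ab + 2ac - 2b² - bc - 2c² + 2a + 2b - 2c → 2ac - 2b² - bc + c² + 2a + 2b - 1
  leading term ac: subtract (2)·g_5 from 2ac - 2b² - bc + c² + 2a + 2b - 1 → -b² + 2bc + c² - b + c
  leading term b²: no divisor's leading term divides it; move -b² to the remainder.
  leading term bc: no divisor's leading term divides it; move 2bc to the remainder.
  leading term c²: subtract (1)·g_4 from c² - b + c → b - 2c - 2
  leading term b: no divisor's leading term divides it; move b to the remainder.
  leading term c: no divisor's leading term divides it; move -2c to the remainder.
  leading term 1: no divisor's leading term divides it; move -2 to the remainder.
  remainder -2b²c - b² + 2bc + b - 2c - 2 ≠ 0; add g_7 = -2b²c - b² + 2bc + b - 2c - 2 to the basis.

The other S-polynomials (S(f_2,f_3), S(f_1,g_4), S(f_2,g_4), S(f_3,g_4), S(f_1,g_5), S(f_2,g_5), S(f_1,g_6), S(f_2,g_6), S(f_3,g_6), S(g_4,g_6), S(g_5,g_6), S(f_1,g_7), S(f_2,g_7), S(f_3,g_7), S(g_4,g_7), S(g_5,g_7), S(g_6,g_7)) all reduce to 0 modulo the current basis, so we have a Gröbner basis.
Inter-reduce: drop elements whose leading term is divisible by another's, tail-reduce, and make monic.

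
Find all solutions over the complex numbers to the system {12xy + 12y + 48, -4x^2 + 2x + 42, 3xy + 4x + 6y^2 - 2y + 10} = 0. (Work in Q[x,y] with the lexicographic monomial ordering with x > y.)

Compute a lex Gröbner basis by Buchberger's algorithm.
f_1 = 12xy + 12y + 48, LT = xy.
f_2 = -4x^2 + 2x + 42, LT = x^2.
f_3 = 3xy + 4x + 6y^2 - 2y + 10, LT = xy.

S(f_1,f_2): lcm = x^2y. S = 3/2xy + 4x + 21/2y.
  leading term xy: subtract (1/8)·f_1 from 3/2xy + 4x + 21/2y → 4x + 9y - 6
  leading term x: no divisor's leading term divides it; move 4x to the remainder.
  leading term y: no divisor's leading term divides it; move 9y to the remainder.
  leading term 1: no divisor's leading term divides it; move -6 to the remainder.
  remainder 4x + 9y - 6 ≠ 0; add h_4 = 4x + 9y - 6 to the basis.

S(f_1,f_3): lcm = xy. S = -4/3x - 2y^2 + 5/3y + 2/3.
  leading term x: subtract (-1/3)·h_4 from -4/3x - 2y^2 + 5/3y + 2/3 → -2y^2 + 14/3y - 4/3
  leading term y^2: no divisor's leading term divides it; move -2y^2 to the remainder.
  leading term y: no divisor's leading term divides it; move 14/3y to the remainder.
  leading term 1: no divisor's leading term divides it; move -4/3 to the remainder.
  remainder -2y^2 + 14/3y - 4/3 ≠ 0; add h_5 = -2y^2 + 14/3y - 4/3 to the basis.

S(f_2,f_3): lcm = x^2y. S = -4/3x^2 - 2xy^2 + 1/6xy - 10/3x - 21/2y.
  leading term x^2: subtract (1/3)·f_2 from -4/3x^2 - 2xy^2 + 1/6xy - 10/3x - 21/2y → -2xy^2 + 1/6xy - 4x - 21/2y - 14
  leading term xy^2: subtract (-1/6y)·f_1 from -2xy^2 + 1/6xy - 4x - 21/2y - 14 → 1/6xy - 4x + 2y^2 - 5/2y - 14
  leading term xy: subtract (1/72)·f_1 from 1/6xy - 4x + 2y^2 - 5/2y - 14 → -4x + 2y^2 - 8/3y - 44/3
  leading term x: subtract (-1)·h_4 from -4x + 2y^2 - 8/3y - 44/3 → 2y^2 + 19/3y - 62/3
  leading term y^2: subtract (-1)·h_5 from 2y^2 + 19/3y - 62/3 → 11y - 22
  leading term y: no divisor's leading term divides it; move 11y to the remainder.
  leading term 1: no divisor's leading term divides it; move -22 to the remainder.
  remainder 11y - 22 ≠ 0; add h_6 = 11y - 22 to the basis.

The other S-polynomials (S(f_1,h_4), S(f_2,h_4), S(f_3,h_4), S(f_1,h_5), S(f_2,h_5), S(f_3,h_5), S(h_4,h_5), S(f_1,h_6), S(f_2,h_6), S(f_3,h_6), S(h_4,h_6), S(h_5,h_6)) all reduce to 0 modulo the current basis, so we have a Gröbner basis.
Inter-reduce: drop elements whose leading term is divisible by another's, tail-reduce, and make monic.
Reduced Gröbner basis: {x + 3, y - 2}.

The lex basis is triangular: the last element involves only y. Solving y - 2 = 0 gives y ∈ {2}; substituting each value into the earlier elements determines the remaining variables.
  y = 2: the earlier basis element becomes x + 3 = 0, giving x = -3 — point (-3, 2).

{(-3, 2)}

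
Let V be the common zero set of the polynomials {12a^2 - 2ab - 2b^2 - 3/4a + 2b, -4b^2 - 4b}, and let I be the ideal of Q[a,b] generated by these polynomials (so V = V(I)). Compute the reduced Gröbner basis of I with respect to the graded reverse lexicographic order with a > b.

f_1 = 12a^2 - 2ab - 2b^2 - 3/4a + 2b, LT = a^2.
f_2 = -4b^2 - 4b, LT = b^2.

S(f_1,f_2): leading monomials are coprime, so the S-polynomial reduces to 0 (Buchberger's first criterion).
Every S-polynomial of the final basis reduces to 0, so we have a Gröbner basis.

G = {a^2 - 1/6ab - 1/16a + 1/3b, b^2 + b}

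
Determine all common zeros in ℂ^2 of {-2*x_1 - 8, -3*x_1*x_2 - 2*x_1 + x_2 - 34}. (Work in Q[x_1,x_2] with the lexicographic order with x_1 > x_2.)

Compute a lex Gröbner basis by Buchberger's algorithm.
f_1 = -2*x_1 - 8, LT = x_1.
f_2 = -3*x_1*x_2 - 2*x_1 + x_2 - 34, LT = x_1*x_2.

S(f_1,f_2): lcm = x_1*x_2. S = -2/3*x_1 + 13/3*x_2 - 34/3.
  leading term x_1: subtract (1/3)·f_1 from -2/3*x_1 + 13/3*x_2 - 34/3 → 13/3*x_2 - 26/3
  leading term x_2: no divisor's leading term divides it; move 13/3*x_2 to the remainder.
  leading term 1: no divisor's leading term divides it; move -26/3 to the remainder.
  remainder 13/3*x_2 - 26/3 ≠ 0; add h_3 = 13/3*x_2 - 26/3 to the basis.

The other S-polynomials (S(f_1,h_3), S(f_2,h_3)) all reduce to 0 modulo the current basis, so we have a Gröbner basis.
Inter-reduce: drop elements whose leading term is divisible by another's, tail-reduce, and make monic.
Reduced Gröbner basis: {x_1 + 4, x_2 - 2}.

The lex basis is triangular: the last element involves only x_2. Solving x_2 - 2 = 0 gives x_2 ∈ {2}; substituting each value into the earlier elements determines the remaining variables.
  x_2 = 2: the earlier basis element becomes x_1 + 4 = 0, giving x_1 = -4 — point (-4, 2).
Each listed point satisfies every original equation (direct substitution).

{(-4, 2)}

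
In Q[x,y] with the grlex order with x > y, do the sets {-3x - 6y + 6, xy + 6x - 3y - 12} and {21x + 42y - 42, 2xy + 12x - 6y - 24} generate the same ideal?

For a fixed monomial order, each ideal has a unique reduced Gröbner basis; comparing bases decides equality.
Buchberger on the first generating set:
f_1 = -3x - 6y + 6, LT = x.
f_2 = xy + 6x - 3y - 12, LT = xy.

S(f_1,f_2): lcm = xy. S = 2y^2 - 6x + y + 12.
  leading term y^2: no divisor's leading term divides it; move 2y^2 to the remainder.
  leading term x: subtract (2)·f_1 from -6x + y + 12 → 13y
  leading term y: no divisor's leading term divides it; move 13y to the remainder.
  remainder 2y^2 + 13y ≠ 0; add g_3 = 2y^2 + 13y to the basis.

S(f_1,g_3): leading monomials are coprime, so the S-polynomial reduces to 0 (Buchberger's first criterion).
S(f_2,g_3): lcm = xy^2. S = -1/2xy - 3y^2 - 12y.
  leading term xy: subtract (1/6y)·f_1 from -1/2xy - 3y^2 - 12y → -2y^2 - 13y
  leading term y^2: subtract (-1)·g_3 from -2y^2 - 13y → 0
  remainder 0.

Every S-polynomial of the final basis reduces to 0, so we have a Gröbner basis.
Inter-reduce: drop elements whose leading term is divisible by another's, tail-reduce, and make monic.
Reduced Gröbner basis: {y^2 + 13/2y, x + 2y - 2}.

Buchberger on the second generating set:
h_1 = 21x + 42y - 42, LT = x.
h_2 = 2xy + 12x - 6y - 24, LT = xy.

S(h_1,h_2): lcm = xy. S = 2y^2 - 6x + y + 12.
  leading term y^2: no divisor's leading term divides it; move 2y^2 to the remainder.
  leading term x: subtract (-2/7)·h_1 from -6x + y + 12 → 13y
  leading term y: no divisor's leading term divides it; move 13y to the remainder.
  remainder 2y^2 + 13y ≠ 0; add k_3 = 2y^2 + 13y to the basis.

S(h_1,k_3): leading monomials are coprime, so the S-polynomial reduces to 0 (Buchberger's first criterion).
S(h_2,k_3): lcm = xy^2. S = -1/2xy - 3y^2 - 12y.
  leading term xy: subtract (-1/42y)·h_1 from -1/2xy - 3y^2 - 12y → -2y^2 - 13y
  leading term y^2: subtract (-1)·k_3 from -2y^2 - 13y → 0
  remainder 0.

Every S-polynomial of the final basis reduces to 0, so we have a Gröbner basis.
Inter-reduce: drop elements whose leading term is divisible by another's, tail-reduce, and make monic.
Reduced Gröbner basis: {y^2 + 13/2y, x + 2y - 2}.

These coincide, so the ideals are equal.
The same test decides containment: I ⊆ J iff every generator of I reduces to 0 modulo a Gröbner basis of J.

Yes, the ideals are equal.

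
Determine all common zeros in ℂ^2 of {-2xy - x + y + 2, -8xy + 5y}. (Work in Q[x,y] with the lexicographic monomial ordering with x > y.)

{(2, 0), (5/8, 11/2)}

Compute a lex Gröbner basis by Buchberger's algorithm.
f_1 = -2xy - x + y + 2, LT = xy.
f_2 = -8xy + 5y, LT = xy.

S(f_1,f_2): lcm = xy. S = 1/2x + 1/8y - 1.
  leading term x: no divisor's leading term divides it; move 1/2x to the remainder.
  leading term y: no divisor's leading term divides it; move 1/8y to the remainder.
  leading term 1: no divisor's leading term divides it; move -1 to the remainder.
  remainder 1/2x + 1/8y - 1 ≠ 0; add h_3 = 1/2x + 1/8y - 1 to the basis.

S(f_1,h_3): lcm = xy. S = 1/2x - 1/4y^2 + 3/2y - 1.
  leading term x: subtract (1)·h_3 from 1/2x - 1/4y^2 + 3/2y - 1 → -1/4y^2 + 11/8y
  leading term y^2: no divisor's leading term divides it; move -1/4y^2 to the remainder.
  leading term y: no divisor's leading term divides it; move 11/8y to the remainder.
  remainder -1/4y^2 + 11/8y ≠ 0; add h_4 = -1/4y^2 + 11/8y to the basis.

The other S-polynomials (S(f_2,h_3), S(f_1,h_4), S(f_2,h_4), S(h_3,h_4)) all reduce to 0 modulo the current basis, so we have a Gröbner basis.
Inter-reduce: drop elements whose leading term is divisible by another's, tail-reduce, and make monic.
Reduced Gröbner basis: {x + 1/4y - 2, y^2 - 11/2y}.

Elimination: the polynomial y^2 - 11/2y lies in the elimination ideal for y, so y ∈ {0, 11/2}. For each such y, the remaining basis elements (now univariate) give the rest of the solution.
  y = 0: the earlier basis element becomes x - 2 = 0, giving x = 2 — point (2, 0).
  y = 11/2: the earlier basis element becomes x - 5/8 = 0, giving x = 5/8 — point (5/8, 11/2).
This is the nonlinear analogue of row-reducing a linear system.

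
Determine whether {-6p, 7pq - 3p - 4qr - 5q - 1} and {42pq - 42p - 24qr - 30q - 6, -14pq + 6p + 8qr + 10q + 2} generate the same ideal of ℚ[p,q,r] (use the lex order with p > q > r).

Yes, the ideals are equal.

Two ideals are equal iff their reduced Gröbner bases coincide (the reduced basis is unique for a fixed ordering).
Buchberger on the first generating set:
f_1 = -6p, LT = p.
f_2 = 7pq - 3p - 4qr - 5q - 1, LT = pq.

S(f_1,f_2): lcm = pq. S = 3/7p + 4/7qr + 5/7q + 1/7.
  reduce S modulo (f_1, f_2):
  remainder 4/7qr + 5/7q + 1/7 ≠ 0; add g_3 = 4/7qr + 5/7q + 1/7 to the basis.

The other S-polynomials (S(f_1,g_3), S(f_2,g_3)) all reduce to 0 modulo the current basis, so we have a Gröbner basis.
Inter-reduce: drop elements whose leading term is divisible by another's, tail-reduce, and make monic.
Reduced Gröbner basis: {p, qr + 5/4q + ¼}.

Buchberger on the second generating set:
h_1 = 42pq - 42p - 24qr - 30q - 6, LT = pq.
h_2 = -14pq + 6p + 8qr + 10q + 2, LT = pq.

S(h_1,h_2): lcm = pq. S = -4/7p.
  reduce S modulo (h_1, h_2):
  remainder -4/7p ≠ 0; add k_3 = -4/7p to the basis.

S(h_1,k_3): lcm = pq. S = -p - 4/7qr - 5/7q - 1/7.
  reduce S modulo (h_1, h_2, k_3):
  remainder -4/7qr - 5/7q - 1/7 ≠ 0; add k_4 = -4/7qr - 5/7q - 1/7 to the basis.

The other S-polynomials (S(h_2,k_3), S(h_1,k_4), S(h_2,k_4), S(k_3,k_4)) all reduce to 0 modulo the current basis, so we have a Gröbner basis.
Inter-reduce: drop elements whose leading term is divisible by another's, tail-reduce, and make monic.
Reduced Gröbner basis: {p, qr + 5/4q + ¼}.

The two bases agree; hence the ideals are identical.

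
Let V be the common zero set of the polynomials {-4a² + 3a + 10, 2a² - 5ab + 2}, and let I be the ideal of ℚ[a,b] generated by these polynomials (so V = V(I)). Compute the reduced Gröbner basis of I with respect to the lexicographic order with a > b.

G = {a - 25/14b - 3/14, b² - 9/50b - 41/50}

f_1 = -4a² + 3a + 10, LT = a².
f_2 = 2a² - 5ab + 2, LT = a².

S(f_1,f_2): lcm = a². S = 5/2ab - ¾a - 7/2.
  reduce S modulo (f_1, f_2):
  remainder 5/2ab - ¾a - 7/2 ≠ 0; add g_3 = 5/2ab - ¾a - 7/2 to the basis.

S(f_1,g_3): lcm = a²b. S = 3/10a² - ¾ab + 7/5a - 5/2b.
  reduce S modulo (f_1, f_2, g_3):
  remainder 7/5a - 5/2b - 3/10 ≠ 0; add g_4 = 7/5a - 5/2b - 3/10 to the basis.

S(g_3,g_4): lcm = ab. S = -3/10a + 25/14b² + 3/14b - 7/5.
  reduce S modulo (f_1, f_2, g_3, g_4):
  remainder 25/14b² - 9/28b - 41/28 ≠ 0; add g_5 = 25/14b² - 9/28b - 41/28 to the basis.

The other S-polynomials (S(f_2,g_3), S(f_1,g_4), S(f_2,g_4), S(f_1,g_5), S(f_2,g_5), S(g_3,g_5), S(g_4,g_5)) all reduce to 0 modulo the current basis, so we have a Gröbner basis.
Inter-reduce: drop elements whose leading term is divisible by another's, tail-reduce, and make monic.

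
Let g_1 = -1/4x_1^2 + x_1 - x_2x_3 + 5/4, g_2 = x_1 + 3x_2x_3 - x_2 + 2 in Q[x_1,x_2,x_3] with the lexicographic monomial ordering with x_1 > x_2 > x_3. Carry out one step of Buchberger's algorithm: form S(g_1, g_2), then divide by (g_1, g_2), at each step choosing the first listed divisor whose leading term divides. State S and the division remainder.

lcm(LM(g_1), LM(g_2)) = x_1^2.
S = (lcm/LT(g_1))·g_1 − (lcm/LT(g_2))·g_2 = -3x_1x_2x_3 + x_1x_2 - 6x_1 + 4x_2x_3 - 5.
Reduce S modulo (g_1, g_2) in that order:
  leading term x_1x_2x_3: subtract (-3x_2x_3)·g_2 from -3x_1x_2x_3 + x_1x_2 - 6x_1 + 4x_2x_3 - 5 → x_1x_2 - 6x_1 + 9x_2^2x_3^2 - 3x_2^2x_3 + 10x_2x_3 - 5
  leading term x_1x_2: subtract (x_2)·g_2 from x_1x_2 - 6x_1 + 9x_2^2x_3^2 - 3x_2^2x_3 + 10x_2x_3 - 5 → -6x_1 + 9x_2^2x_3^2 - 6x_2^2x_3 + x_2^2 + 10x_2x_3 - 2x_2 - 5
  leading term x_1: subtract (-6)·g_2 from -6x_1 + 9x_2^2x_3^2 - 6x_2^2x_3 + x_2^2 + 10x_2x_3 - 2x_2 - 5 → 9x_2^2x_3^2 - 6x_2^2x_3 + x_2^2 + 28x_2x_3 - 8x_2 + 7
  leading term x_2^2x_3^2: no divisor's leading term divides it; move 9x_2^2x_3^2 to the remainder.
  leading term x_2^2x_3: no divisor's leading term divides it; move -6x_2^2x_3 to the remainder.
  leading term x_2^2: no divisor's leading term divides it; move x_2^2 to the remainder.
  leading term x_2x_3: no divisor's leading term divides it; move 28x_2x_3 to the remainder.
  leading term x_2: no divisor's leading term divides it; move -8x_2 to the remainder.
  leading term 1: no divisor's leading term divides it; move 7 to the remainder.
The remainder 9x_2^2x_3^2 - 6x_2^2x_3 + x_2^2 + 28x_2x_3 - 8x_2 + 7 is nonzero, so it would be added as the next basis element.

S(g_1, g_2) = -3x_1x_2x_3 + x_1x_2 - 6x_1 + 4x_2x_3 - 5; remainder on division = 9x_2^2x_3^2 - 6x_2^2x_3 + x_2^2 + 28x_2x_3 - 8x_2 + 7.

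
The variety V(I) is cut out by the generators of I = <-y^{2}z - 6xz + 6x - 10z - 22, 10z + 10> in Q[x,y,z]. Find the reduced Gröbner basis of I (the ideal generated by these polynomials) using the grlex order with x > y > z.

f_1 = -y^{2}z - 6xz + 6x - 10z - 22, LT = y^{2}z.
f_2 = 10z + 10, LT = z.

S(f_1,f_2): lcm = y^{2}z. S = 6xz - y^{2} - 6x + 10z + 22.
  leading term xz: subtract (\tfrac{3}{5}x)·f_2 from 6xz - y^{2} - 6x + 10z + 22 → -y^{2} - 12x + 10z + 22
  leading term y^{2}: no divisor's leading term divides it; move -y^{2} to the remainder.
  leading term x: no divisor's leading term divides it; move -12x to the remainder.
  leading term z: subtract (1)·f_2 from 10z + 22 → 12
  leading term 1: no divisor's leading term divides it; move 12 to the remainder.
  remainder -y^{2} - 12x + 12 ≠ 0; add g_3 = -y^{2} - 12x + 12 to the basis.

S(f_1,g_3): lcm = y^{2}z. S = -6xz - 6x + 22z + 22.
  leading term xz: subtract (-\tfrac{3}{5}x)·f_2 from -6xz - 6x + 22z + 22 → 22z + 22
  leading term z: subtract (\tfrac{11}{5})·f_2 from 22z + 22 → 0
  remainder 0.

S(f_2,g_3): leading monomials are coprime, so the S-polynomial reduces to 0 (Buchberger's first criterion).
Every S-polynomial of the final basis reduces to 0, so we have a Gröbner basis.
Inter-reduce: drop elements whose leading term is divisible by another's, tail-reduce, and make monic.

G = {y^{2} + 12x - 12, z + 1}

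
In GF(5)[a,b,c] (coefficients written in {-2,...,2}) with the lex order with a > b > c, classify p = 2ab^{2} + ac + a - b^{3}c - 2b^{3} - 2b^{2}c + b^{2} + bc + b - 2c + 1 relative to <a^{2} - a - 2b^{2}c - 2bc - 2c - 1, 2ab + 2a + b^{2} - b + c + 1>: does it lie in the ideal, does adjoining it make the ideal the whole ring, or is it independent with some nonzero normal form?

2ab^{2} + ac + a - b^{3}c - 2b^{3} - 2b^{2}c + b^{2} + bc + b - 2c + 1 lies in I (it reduces to 0).

First compute the reduced Gröbner basis of I by Buchberger's algorithm.
f_1 = a^{2} - a - 2b^{2}c - 2bc - 2c - 1, LT = a^{2}.
f_2 = 2ab + 2a + b^{2} - b + c + 1, LT = ab.

S(f_1,f_2): lcm = a^{2}b. S = -a^{2} + 2ab^{2} + 2ab + 2ac + 2a - 2b^{3}c - 2b^{2}c - 2bc - b.
  reduce S modulo (f_1, f_2):
  remainder 2ac + a - 2b^{3}c - b^{3} + b^{2}c + b^{2} - 2b - 2c - 1 ≠ 0; add h_3 = 2ac + a - 2b^{3}c - b^{3} + b^{2}c + b^{2} - 2b - 2c - 1 to the basis.

S(f_1,h_3): lcm = a^{2}c. S = 2a^{2} + ab^{3}c - 2ab^{3} + 2ab^{2}c + 2ab^{2} + ab - 2a - 2b^{2}c^{2} - 2bc^{2} - 2c^{2} - c.
  reduce S modulo (f_1, f_2, h_3):
  remainder 2b^{4}c + b^{4} + b^{3}c - b^{2} + bc + c^{2} + c - 1 ≠ 0; add h_4 = 2b^{4}c + b^{4} + b^{3}c - b^{2} + bc + c^{2} + c - 1 to the basis.

The other S-polynomials (S(f_2,h_3), S(f_1,h_4), S(f_2,h_4), S(h_3,h_4)) all reduce to 0 modulo the current basis, so we have a Gröbner basis.
Inter-reduce: drop elements whose leading term is divisible by another's, tail-reduce, and make monic.
Reduced Gröbner basis: {a^{2} - a - 2b^{2}c - 2bc - 2c - 1, ab + a - 2b^{2} + 2b - 2c - 2, ac - 2a - b^{3}c + 2b^{3} - 2b^{2}c - 2b^{2} - b - c + 2, b^{4}c - 2b^{4} - 2b^{3}c + 2b^{2} - 2bc - 2c^{2} - 2c + 2}.
Label its elements g_1 = a^{2} - a - 2b^{2}c - 2bc - 2c - 1, g_2 = ab + a - 2b^{2} + 2b - 2c - 2, g_3 = ac - 2a - b^{3}c + 2b^{3} - 2b^{2}c - 2b^{2} - b - c + 2, g_4 = b^{4}c - 2b^{4} - 2b^{3}c + 2b^{2} - 2bc - 2c^{2} - 2c + 2.

Reduce p = 2ab^{2} + ac + a - b^{3}c - 2b^{3} - 2b^{2}c + b^{2} + bc + b - 2c + 1 modulo G:
  leading term ab^{2}: subtract (2b)·g_2 from 2ab^{2} + ac + a - b^{3}c - 2b^{3} - 2b^{2}c + b^{2} + bc + b - 2c + 1 → -2ab + ac + a - b^{3}c + 2b^{3} - 2b^{2}c + 2b^{2} - 2c + 1
  leading term ab: subtract (-2)·g_2 from -2ab + ac + a - b^{3}c + 2b^{3} - 2b^{2}c + 2b^{2} - 2c + 1 → ac - 2a - b^{3}c + 2b^{3} - 2b^{2}c - 2b^{2} - b - c + 2
  leading term ac: subtract (1)·g_3 from ac - 2a - b^{3}c + 2b^{3} - 2b^{2}c - 2b^{2} - b - c + 2 → 0
  normal form = 0.
Since the normal form is 0, p ∈ I.

The remainder on division by a Gröbner basis is unique — it is the normal form.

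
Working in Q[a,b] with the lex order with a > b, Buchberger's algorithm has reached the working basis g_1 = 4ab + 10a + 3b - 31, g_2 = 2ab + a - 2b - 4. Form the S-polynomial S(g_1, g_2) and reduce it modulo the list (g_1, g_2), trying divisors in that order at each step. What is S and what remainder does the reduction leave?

S(g_1, g_2) = 2a + 7/4b - 23/4; remainder on division = 2a + 7/4b - 23/4.

lcm(LM(g_1), LM(g_2)) = ab.
S = (lcm/LT(g_1))·g_1 − (lcm/LT(g_2))·g_2 = 2a + 7/4b - 23/4.
Reduce S modulo (g_1, g_2) in that order:
  leading term a: no divisor's leading term divides it; move 2a to the remainder.
  leading term b: no divisor's leading term divides it; move 7/4b to the remainder.
  leading term 1: no divisor's leading term divides it; move -23/4 to the remainder.
The remainder 2a + 7/4b - 23/4 is nonzero, so it would be added as the next basis element.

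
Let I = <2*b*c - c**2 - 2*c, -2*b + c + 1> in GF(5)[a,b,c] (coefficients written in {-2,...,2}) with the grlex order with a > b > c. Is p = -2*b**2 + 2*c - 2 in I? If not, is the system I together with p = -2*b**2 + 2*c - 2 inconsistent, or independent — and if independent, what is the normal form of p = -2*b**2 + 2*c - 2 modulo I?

First compute the reduced Gröbner basis of I by Buchberger's algorithm.
f_1 = 2*b*c - c**2 - 2*c, LT = b*c.
f_2 = -2*b + c + 1, LT = b.

S(f_1,f_2): lcm = b*c. S = 2*c.
  leading term c: no divisor's leading term divides it; move 2*c to the remainder.
  remainder 2*c ≠ 0; add h_3 = 2*c to the basis.

S(f_1,h_3): lcm = b*c. S = 2*c**2 - c.
  leading term c**2: subtract (c)·h_3 from 2*c**2 - c → -c
  leading term c: subtract (2)·h_3 from -c → 0
  remainder 0.

S(f_2,h_3): leading monomials are coprime, so the S-polynomial reduces to 0 (Buchberger's first criterion).
Every S-polynomial of the final basis reduces to 0, so we have a Gröbner basis.
Inter-reduce: drop elements whose leading term is divisible by another's, tail-reduce, and make monic.
Reduced Gröbner basis: {b + 2, c}.
Label its elements g_1 = b + 2, g_2 = c.

Reduce p = -2*b**2 + 2*c - 2 modulo G:
  leading term b**2: subtract (-2*b)·g_1 from -2*b**2 + 2*c - 2 → -b + 2*c - 2
  leading term b: subtract (-1)·g_1 from -b + 2*c - 2 → 2*c
  leading term c: subtract (2)·g_2 from 2*c → 0
  normal form = 0.
Since the normal form is 0, p ∈ I.

-2*b**2 + 2*c - 2 lies in I (it reduces to 0).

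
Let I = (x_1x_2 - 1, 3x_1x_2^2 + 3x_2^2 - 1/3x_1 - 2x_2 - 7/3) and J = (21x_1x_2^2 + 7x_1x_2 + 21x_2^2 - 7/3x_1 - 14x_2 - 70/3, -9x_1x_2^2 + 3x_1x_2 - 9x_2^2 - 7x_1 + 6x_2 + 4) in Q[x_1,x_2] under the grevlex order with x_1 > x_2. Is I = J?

No, the ideals differ.

Since reduced Gröbner bases are canonical representatives of ideals under a given ordering, it suffices to compute and compare them.
Buchberger on the first generating set:
f_1 = x_1x_2 - 1, LT = x_1x_2.
f_2 = 3x_1x_2^2 + 3x_2^2 - 1/3x_1 - 2x_2 - 7/3, LT = x_1x_2^2.

S(f_1,f_2): lcm = x_1x_2^2. S = -x_2^2 + 1/9x_1 - 1/3x_2 + 7/9.
  reduce S modulo (f_1, f_2):
  remainder -x_2^2 + 1/9x_1 - 1/3x_2 + 7/9 ≠ 0; add g_3 = -x_2^2 + 1/9x_1 - 1/3x_2 + 7/9 to the basis.

S(f_1,g_3): lcm = x_1x_2^2. S = 1/9x_1^2 - 1/3x_1x_2 + 7/9x_1 - x_2.
  reduce S modulo (f_1, f_2, g_3):
  remainder 1/9x_1^2 + 7/9x_1 - x_2 - 1/3 ≠ 0; add g_4 = 1/9x_1^2 + 7/9x_1 - x_2 - 1/3 to the basis.

The other S-polynomials (S(f_2,g_3), S(f_1,g_4), S(f_2,g_4), S(g_3,g_4)) all reduce to 0 modulo the current basis, so we have a Gröbner basis.
Inter-reduce: drop elements whose leading term is divisible by another's, tail-reduce, and make monic.
Reduced Gröbner basis: {x_1^2 + 7x_1 - 9x_2 - 3, x_1x_2 - 1, x_2^2 - 1/9x_1 + 1/3x_2 - 7/9}.

Buchberger on the second generating set:
h_1 = 21x_1x_2^2 + 7x_1x_2 + 21x_2^2 - 7/3x_1 - 14x_2 - 70/3, LT = x_1x_2^2.
h_2 = -9x_1x_2^2 + 3x_1x_2 - 9x_2^2 - 7x_1 + 6x_2 + 4, LT = x_1x_2^2.

S(h_1,h_2): lcm = x_1x_2^2. S = 2/3x_1x_2 - 8/9x_1 - 2/3.
  reduce S modulo (h_1, h_2):
  remainder 2/3x_1x_2 - 8/9x_1 - 2/3 ≠ 0; add k_3 = 2/3x_1x_2 - 8/9x_1 - 2/3 to the basis.

S(h_1,k_3): lcm = x_1x_2^2. S = 5/3x_1x_2 + x_2^2 - 1/9x_1 + 1/3x_2 - 10/9.
  reduce S modulo (h_1, h_2, k_3):
  remainder x_2^2 + 19/9x_1 + 1/3x_2 + 5/9 ≠ 0; add k_4 = x_2^2 + 19/9x_1 + 1/3x_2 + 5/9 to the basis.

S(h_1,k_4): lcm = x_1x_2^2. S = -19/9x_1^2 + x_2^2 - 2/3x_1 - 2/3x_2 - 10/9.
  reduce S modulo (h_1, h_2, k_3, k_4):
  remainder -19/9x_1^2 - 25/9x_1 - x_2 - 5/3 ≠ 0; add k_5 = -19/9x_1^2 - 25/9x_1 - x_2 - 5/3 to the basis.

The other S-polynomials (S(h_2,k_3), S(h_2,k_4), S(k_3,k_4), S(h_1,k_5), S(h_2,k_5), S(k_3,k_5), S(k_4,k_5)) all reduce to 0 modulo the current basis, so we have a Gröbner basis.
Inter-reduce: drop elements whose leading term is divisible by another's, tail-reduce, and make monic.
Reduced Gröbner basis: {x_1^2 + 25/19x_1 + 9/19x_2 + 15/19, x_1x_2 - 4/3x_1 - 1, x_2^2 + 19/9x_1 + 1/3x_2 + 5/9}.

Since the reduced bases disagree, the two ideals are not the same.
The choice of monomial ordering does not affect the verdict — as long as both bases are computed under the same ordering, their equality decides ideal equality.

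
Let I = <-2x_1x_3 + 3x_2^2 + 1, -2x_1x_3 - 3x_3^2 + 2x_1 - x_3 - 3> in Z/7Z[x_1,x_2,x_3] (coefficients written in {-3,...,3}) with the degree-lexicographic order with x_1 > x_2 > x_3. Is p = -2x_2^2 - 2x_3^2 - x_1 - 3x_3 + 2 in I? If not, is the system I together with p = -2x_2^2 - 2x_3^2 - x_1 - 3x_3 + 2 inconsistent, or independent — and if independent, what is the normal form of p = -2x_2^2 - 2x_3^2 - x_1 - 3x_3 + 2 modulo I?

-2x_2^2 - 2x_3^2 - x_1 - 3x_3 + 2 lies in I (it reduces to 0).

First compute the reduced Gröbner basis of I by Buchberger's algorithm.
f_1 = -2x_1x_3 + 3x_2^2 + 1, LT = x_1x_3.
f_2 = -2x_1x_3 - 3x_3^2 + 2x_1 - x_3 - 3, LT = x_1x_3.

S(f_1,f_2): lcm = x_1x_3. S = 2x_2^2 + 2x_3^2 + x_1 + 3x_3 - 2.
  reduce S modulo (f_1, f_2):
  remainder 2x_2^2 + 2x_3^2 + x_1 + 3x_3 - 2 ≠ 0; add h_3 = 2x_2^2 + 2x_3^2 + x_1 + 3x_3 - 2 to the basis.

The other S-polynomials (S(f_1,h_3), S(f_2,h_3)) all reduce to 0 modulo the current basis, so we have a Gröbner basis.
Inter-reduce: drop elements whose leading term is divisible by another's, tail-reduce, and make monic.
Reduced Gröbner basis: {x_1x_3 - 2x_3^2 - x_1 - 3x_3 - 2, x_2^2 + x_3^2 - 3x_1 - 2x_3 - 1}.
Label its elements g_1 = x_1x_3 - 2x_3^2 - x_1 - 3x_3 - 2, g_2 = x_2^2 + x_3^2 - 3x_1 - 2x_3 - 1.

Reduce p = -2x_2^2 - 2x_3^2 - x_1 - 3x_3 + 2 modulo G:
  leading term x_2^2: subtract (-2)·g_2 from -2x_2^2 - 2x_3^2 - x_1 - 3x_3 + 2 → 0
  normal form = 0.
Since the normal form is 0, p ∈ I.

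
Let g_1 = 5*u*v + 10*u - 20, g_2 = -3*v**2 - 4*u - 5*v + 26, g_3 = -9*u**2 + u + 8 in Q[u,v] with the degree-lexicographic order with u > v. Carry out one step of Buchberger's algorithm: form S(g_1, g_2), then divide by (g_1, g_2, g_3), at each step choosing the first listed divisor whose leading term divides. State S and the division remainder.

S(g_1, g_2) = -4/3*u**2 + 1/3*u*v + 26/3*u - 4*v; remainder on division = 212/27*u - 4*v + 4/27.

lcm(LM(g_1), LM(g_2)) = u*v**2.
S = (lcm/LT(g_1))·g_1 − (lcm/LT(g_2))·g_2 = -4/3*u**2 + 1/3*u*v + 26/3*u - 4*v.
Reduce S modulo (g_1, g_2, g_3) in that order:
  leading term u**2: subtract (4/27)·g_3 from -4/3*u**2 + 1/3*u*v + 26/3*u - 4*v → 1/3*u*v + 230/27*u - 4*v - 32/27
  leading term u*v: subtract (1/15)·g_1 from 1/3*u*v + 230/27*u - 4*v - 32/27 → 212/27*u - 4*v + 4/27
  leading term u: no divisor's leading term divides it; move 212/27*u to the remainder.
  leading term v: no divisor's leading term divides it; move -4*v to the remainder.
  leading term 1: no divisor's leading term divides it; move 4/27 to the remainder.
The remainder 212/27*u - 4*v + 4/27 is nonzero, so it would be added as the next basis element.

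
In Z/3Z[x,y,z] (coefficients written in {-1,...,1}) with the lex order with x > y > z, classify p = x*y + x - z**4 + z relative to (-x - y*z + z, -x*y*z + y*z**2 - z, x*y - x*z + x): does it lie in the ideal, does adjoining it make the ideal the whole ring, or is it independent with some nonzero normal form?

First compute the reduced Gröbner basis of I by Buchberger's algorithm.
f_1 = -x - y*z + z, LT = x.
f_2 = -x*y*z + y*z**2 - z, LT = x*y*z.
f_3 = x*y - x*z + x, LT = x*y.

S(f_1,f_2): lcm = x*y*z. S = y**2*z**2 - z.
  reduce S modulo (f_1, f_2, f_3):
  remainder y**2*z**2 - z ≠ 0; add h_4 = y**2*z**2 - z to the basis.

S(f_1,f_3): lcm = x*y. S = x*z - x + y**2*z - y*z.
  reduce S modulo (f_1, f_2, f_3, h_4):
  remainder y**2*z - y*z**2 + z**2 - z ≠ 0; add h_5 = y**2*z - y*z**2 + z**2 - z to the basis.

S(f_2,f_3): lcm = x*y*z. S = x*z**2 - x*z - y*z**2 + z.
  reduce S modulo (f_1, f_2, f_3, h_4, h_5):
  remainder -y*z**3 + z**3 - z**2 + z ≠ 0; add h_6 = -y*z**3 + z**3 - z**2 + z to the basis.

S(f_3,h_4): lcm = x*y**2*z**2. S = -x*y*z**3 + x*y*z**2 + x*z.
  reduce S modulo (f_1, f_2, f_3, h_4, h_5, h_6):
  remainder -y*z**2 - z**4 + z**2 + z ≠ 0; add h_7 = -y*z**2 - z**4 + z**2 + z to the basis.

S(f_2,h_5): lcm = x*y**2*z. S = x*y*z**2 - x*z**2 + x*z - y**2*z**2 + y*z.
  reduce S modulo (f_1, f_2, f_3, h_4, h_5, h_6, h_7):
  remainder y*z + z**4 + z**3 ≠ 0; add h_8 = y*z + z**4 + z**3 to the basis.

S(h_6,h_7): lcm = y*z**3. S = -z**5 - z**2 - z.
  reduce S modulo (f_1, f_2, f_3, h_4, h_5, h_6, h_7, h_8):
  remainder -z**5 - z**2 - z ≠ 0; add h_9 = -z**5 - z**2 - z to the basis.

The other S-polynomials (S(f_1,h_4), S(f_2,h_4), S(f_1,h_5), S(f_3,h_5), S(h_4,h_5), S(f_1,h_6), S(f_2,h_6), S(f_3,h_6), S(h_4,h_6), S(h_5,h_6), S(f_1,h_7), S(f_2,h_7), S(f_3,h_7), S(h_4,h_7), S(h_5,h_7), S(f_1,h_8), S(f_2,h_8), S(f_3,h_8), S(h_4,h_8), S(h_5,h_8), S(h_6,h_8), S(h_7,h_8), S(f_1,h_9), S(f_2,h_9), S(f_3,h_9), S(h_4,h_9), S(h_5,h_9), S(h_6,h_9), S(h_7,h_9), S(h_8,h_9)) all reduce to 0 modulo the current basis, so we have a Gröbner basis.
Inter-reduce: drop elements whose leading term is divisible by another's, tail-reduce, and make monic.
Reduced Gröbner basis: {x - z**4 - z**3 - z, y*z + z**4 + z**3, z**5 + z**2 + z}.
Label its elements g_1 = x - z**4 - z**3 - z, g_2 = y*z + z**4 + z**3, g_3 = z**5 + z**2 + z.

Reduce p = x*y + x - z**4 + z modulo G:
  leading term x*y: subtract (y)·g_1 from x*y + x - z**4 + z → x + y*z**4 + y*z**3 + y*z - z**4 + z
  leading term x: subtract (1)·g_1 from x + y*z**4 + y*z**3 + y*z - z**4 + z → y*z**4 + y*z**3 + y*z + z**3 - z
  leading term y*z**4: subtract (z**3)·g_2 from y*z**4 + y*z**3 + y*z + z**3 - z → y*z**3 + y*z - z**7 - z**6 + z**3 - z
  leading term y*z**3: subtract (z**2)·g_2 from y*z**3 + y*z - z**7 - z**6 + z**3 - z → y*z - z**7 + z**6 - z**5 + z**3 - z
  leading term y*z: subtract (1)·g_2 from y*z - z**7 + z**6 - z**5 + z**3 - z → -z**7 + z**6 - z**5 - z**4 - z
  leading term z**7: subtract (-z**2)·g_3 from -z**7 + z**6 - z**5 - z**4 - z → z**6 - z**5 + z**3 - z
  leading term z**6: subtract (z)·g_3 from z**6 - z**5 + z**3 - z → -z**5 - z**2 - z
  leading term z**5: subtract (-1)·g_3 from -z**5 - z**2 - z → 0
  normal form = 0.
Since the normal form is 0, p ∈ I.

x*y + x - z**4 + z lies in I (it reduces to 0).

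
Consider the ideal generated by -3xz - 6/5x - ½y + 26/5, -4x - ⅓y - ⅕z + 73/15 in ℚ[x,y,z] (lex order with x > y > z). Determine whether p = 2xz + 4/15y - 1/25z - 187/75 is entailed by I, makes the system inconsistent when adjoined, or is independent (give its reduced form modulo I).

2xz + 4/15y - 1/25z - 187/75 lies in I (it reduces to 0).

First compute the reduced Gröbner basis of I by Buchberger's algorithm.
f_1 = -3xz - 6/5x - ½y + 26/5, LT = xz.
f_2 = -4x - ⅓y - ⅕z + 73/15, LT = x.

S(f_1,f_2): lcm = xz. S = ⅖x - 1/12yz + ⅙y - 1/20z² + 73/60z - 26/15.
  leading term x: subtract (-1/10)·f_2 from ⅖x - 1/12yz + ⅙y - 1/20z² + 73/60z - 26/15 → -1/12yz + 2/15y - 1/20z² + 359/300z - 187/150
  leading term yz: no divisor's leading term divides it; move -1/12yz to the remainder.
  leading term y: no divisor's leading term divides it; move 2/15y to the remainder.
  leading term z²: no divisor's leading term divides it; move -1/20z² to the remainder.
  leading term z: no divisor's leading term divides it; move 359/300z to the remainder.
  leading term 1: no divisor's leading term divides it; move -187/150 to the remainder.
  remainder -1/12yz + 2/15y - 1/20z² + 359/300z - 187/150 ≠ 0; add h_3 = -1/12yz + 2/15y - 1/20z² + 359/300z - 187/150 to the basis.

The other S-polynomials (S(f_1,h_3), S(f_2,h_3)) all reduce to 0 modulo the current basis, so we have a Gröbner basis.
Inter-reduce: drop elements whose leading term is divisible by another's, tail-reduce, and make monic.
Reduced Gröbner basis: {x + 1/12y + 1/20z - 73/60, yz - 8/5y + ⅗z² - 359/25z + 374/25}.
Label its elements g_1 = x + 1/12y + 1/20z - 73/60, g_2 = yz - 8/5y + ⅗z² - 359/25z + 374/25.

Reduce p = 2xz + 4/15y - 1/25z - 187/75 modulo G:
  leading term xz: subtract (2z)·g_1 from 2xz + 4/15y - 1/25z - 187/75 → -⅙yz + 4/15y - 1/10z² + 359/150z - 187/75
  leading term yz: subtract (-⅙)·g_2 from -⅙yz + 4/15y - 1/10z² + 359/150z - 187/75 → 0
  normal form = 0.
Since the normal form is 0, p ∈ I.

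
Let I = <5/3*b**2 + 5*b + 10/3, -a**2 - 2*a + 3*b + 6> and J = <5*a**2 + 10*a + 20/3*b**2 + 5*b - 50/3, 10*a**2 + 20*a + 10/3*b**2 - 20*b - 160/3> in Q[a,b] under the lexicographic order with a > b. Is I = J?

Yes, the ideals are equal.

Two ideals are equal iff their reduced Gröbner bases coincide (the reduced basis is unique for a fixed ordering).
Buchberger on the first generating set:
f_1 = 5/3*b**2 + 5*b + 10/3, LT = b**2.
f_2 = -a**2 - 2*a + 3*b + 6, LT = a**2.

S(f_1,f_2): leading monomials are coprime, so the S-polynomial reduces to 0 (Buchberger's first criterion).
Every S-polynomial of the final basis reduces to 0, so we have a Gröbner basis.
Inter-reduce: drop elements whose leading term is divisible by another's, tail-reduce, and make monic.
Reduced Gröbner basis: {a**2 + 2*a - 3*b - 6, b**2 + 3*b + 2}.

Buchberger on the second generating set:
h_1 = 5*a**2 + 10*a + 20/3*b**2 + 5*b - 50/3, LT = a**2.
h_2 = 10*a**2 + 20*a + 10/3*b**2 - 20*b - 160/3, LT = a**2.

S(h_1,h_2): lcm = a**2. S = b**2 + 3*b + 2.
  leading term b**2: no divisor's leading term divides it; move b**2 to the remainder.
  leading term b: no divisor's leading term divides it; move 3*b to the remainder.
  leading term 1: no divisor's leading term divides it; move 2 to the remainder.
  remainder b**2 + 3*b + 2 ≠ 0; add k_3 = b**2 + 3*b + 2 to the basis.

S(h_1,k_3): leading monomials are coprime, so the S-polynomial reduces to 0 (Buchberger's first criterion).
S(h_2,k_3): leading monomials are coprime, so the S-polynomial reduces to 0 (Buchberger's first criterion).
Every S-polynomial of the final basis reduces to 0, so we have a Gröbner basis.
Inter-reduce: drop elements whose leading term is divisible by another's, tail-reduce, and make monic.
Reduced Gröbner basis: {a**2 + 2*a - 3*b - 6, b**2 + 3*b + 2}.

The two bases agree; hence the ideals are identical.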